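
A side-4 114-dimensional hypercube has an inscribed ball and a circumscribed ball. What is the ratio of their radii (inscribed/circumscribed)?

For an n-cube of any side s, the inradius is s/2 and the circumradius is s√n/2, so the ratio is 1/√114 ≈ 0.0936586.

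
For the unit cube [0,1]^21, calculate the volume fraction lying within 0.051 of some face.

Shell fraction = 1 - (1-0.102)^21 ≈ 0.895575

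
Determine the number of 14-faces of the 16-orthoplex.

Number of 14-faces = 2^(14+1) · C(16,14+1) = 32768 · 16 = 524288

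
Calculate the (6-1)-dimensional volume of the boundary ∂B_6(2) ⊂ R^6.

S_6(2) = 2·π^(6/2)·(2)^5 / Γ(6/2) = 32·π^3 ≈ 992.201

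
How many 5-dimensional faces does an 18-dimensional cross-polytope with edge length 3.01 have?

f_5(18-orthoplex) = 2^6 · (18 choose 6) = 1188096.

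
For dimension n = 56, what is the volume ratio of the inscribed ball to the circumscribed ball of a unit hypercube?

The radii are 1/2 and 1√56/2, so the volume ratio is (1/√56)^56 = 56^{-56/2} ≈ 1.12392e-49.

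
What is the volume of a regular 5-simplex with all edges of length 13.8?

For a regular n-simplex with edge a, V = (a^n / n!)·√((n+1)/2^n). With a=13.8, n=5: V ≈ 1805.99.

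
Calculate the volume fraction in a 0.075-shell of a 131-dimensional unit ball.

V(inner)/V(outer) = ((1-0.075)/1)^131 ≈ 3.669e-05, so the shell fraction is 0.999963.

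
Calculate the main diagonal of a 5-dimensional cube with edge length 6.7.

Diagonal = √5 · 6.7 ≈ 14.9817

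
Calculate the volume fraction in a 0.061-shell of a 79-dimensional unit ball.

1 - (1-0.061)^79 ≈ 0.993072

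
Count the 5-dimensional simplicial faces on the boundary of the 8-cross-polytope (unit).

Number of 5-faces = 2^(5+1) · C(8,5+1) = 64 · 28 = 1792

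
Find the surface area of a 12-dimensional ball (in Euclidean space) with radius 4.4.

S = n·V_n(r)/r = 12·V_12(4.4)/4.4 (volume-to-surface relation), giving 1.91746e+08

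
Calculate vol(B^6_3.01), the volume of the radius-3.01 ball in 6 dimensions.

Volume = π^{6/2}·(3.01)^6/Γ(4) ≈ 3843.24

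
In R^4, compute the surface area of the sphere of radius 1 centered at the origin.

|∂B_4(1)| = 2·π^2 ≈ 19.7392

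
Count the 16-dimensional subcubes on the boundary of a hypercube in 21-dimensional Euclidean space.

f_16(21-cube) = (21 choose 16) · 2^5 = 651168.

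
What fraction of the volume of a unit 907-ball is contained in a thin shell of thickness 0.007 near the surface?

V(inner)/V(outer) = ((1-0.007)/1)^907 ≈ 0.00171, so the shell fraction is 0.99829.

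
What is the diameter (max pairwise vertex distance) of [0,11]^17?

Diagonal = √17 · 11 ≈ 45.3542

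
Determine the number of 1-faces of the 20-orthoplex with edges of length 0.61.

f_1(20-orthoplex) = 2^2 · (20 choose 2) = 760.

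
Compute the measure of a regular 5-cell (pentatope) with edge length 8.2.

V_4 = √(5) · 8.2^4 / (4! · 2^(4/2)) ≈ 105.31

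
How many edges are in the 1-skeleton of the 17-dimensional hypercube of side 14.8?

The 17-cube has n·2^(n-1) = 17·2^16 = 17·65536 = 1114112 edges.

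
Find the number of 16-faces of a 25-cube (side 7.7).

f_16(25-cube) = (25 choose 16) · 2^9 = 1046003200.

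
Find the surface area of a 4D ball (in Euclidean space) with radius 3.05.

S_4(3.05) = 2·π^(4/2)·(3.05)^3 / Γ(4/2) ≈ 560.053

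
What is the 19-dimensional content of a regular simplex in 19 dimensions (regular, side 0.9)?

V_19 = √(20) · 0.9^19 / (19! · 2^(19/2)) ≈ 6.85872e-21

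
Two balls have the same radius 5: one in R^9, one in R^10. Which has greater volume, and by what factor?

V_9(5) ≈ 6.4424e+06, V_10(5) ≈ 2.49039e+07. The 10-ball is larger by a factor of 3.866.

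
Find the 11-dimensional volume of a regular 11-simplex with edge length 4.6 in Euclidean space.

Volume = 4.6^11 · √(12/2^11) / 11! ≈ 0.0374202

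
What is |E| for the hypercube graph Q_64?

The 64-cube has n·2^(n-1) = 64·2^63 = 64·9223372036854775808 = 590295810358705651712 edges.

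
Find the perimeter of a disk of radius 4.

S = n·V_n(r)/r = 2·V_2(4)/4 (volume-to-surface relation), giving 2πr = 2π·4 ≈ 25.1327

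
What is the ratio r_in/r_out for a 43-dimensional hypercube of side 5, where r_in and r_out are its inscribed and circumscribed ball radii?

r_in / r_out = (5/2) / (5√43/2) = 1/√43 ≈ 0.152499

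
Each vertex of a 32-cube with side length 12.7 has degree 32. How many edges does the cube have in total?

The 32-cube has n·2^(n-1) = 32·2^31 = 32·2147483648 = 68719476736 edges.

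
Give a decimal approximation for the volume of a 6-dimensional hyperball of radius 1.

The n-ball volume is π^(n/2)·r^n/Γ(n/2+1). With n=6, r=1: V = π^3/6 ≈ 5.16771.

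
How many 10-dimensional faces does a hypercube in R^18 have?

Choose 10 of 18 axes to span the face (C(18,10) = 43758 ways), then fix each of the remaining 8 coordinates at one of its two extreme values (2^8 = 256 ways): 43758·256 = 11202048.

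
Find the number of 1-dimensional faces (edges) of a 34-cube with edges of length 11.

The 34-cube has n·2^(n-1) = 34·2^33 = 34·8589934592 = 292057776128 edges.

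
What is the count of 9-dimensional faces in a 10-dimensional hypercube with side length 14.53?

Choose 9 of 10 axes to span the face (C(10,9) = 10 ways), then fix each of the remaining 1 coordinate at one of its two extreme values (2^1 = 2 ways): 10·2 = 20.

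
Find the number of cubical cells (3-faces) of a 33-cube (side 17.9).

Choose 3 of 33 axes to span the face (C(33,3) = 5456 ways), then fix each of the remaining 30 coordinates at one of its two extreme values (2^30 = 1073741824 ways): 5456·1073741824 = 5858335391744.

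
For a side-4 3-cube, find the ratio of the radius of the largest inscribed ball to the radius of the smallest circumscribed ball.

r_in / r_out = (4/2) / (4√3/2) = 1/√3 ≈ 0.57735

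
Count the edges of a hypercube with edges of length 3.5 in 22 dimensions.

The 22-cube has n·2^(n-1) = 22·2^21 = 22·2097152 = 46137344 edges.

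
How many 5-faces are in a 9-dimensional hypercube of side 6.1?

An n-cube has C(n,k)·2^(n-k) k-faces. Here C(9,5)·2^4 = 126·16 = 2016.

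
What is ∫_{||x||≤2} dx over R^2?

The n-ball volume is π^(n/2)·r^n/Γ(n/2+1). With n=2, r=2: V = 4·π ≈ 12.5664.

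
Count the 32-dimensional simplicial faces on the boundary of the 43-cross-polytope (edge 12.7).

Each 32-face is the convex hull of 33 vertices, one chosen as ±e_i from each of 33 distinct axes: 2^33·C(43,33) = 16469780376936513536.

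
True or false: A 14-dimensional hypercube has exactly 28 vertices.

False. The 14-cube has 2^14 = 16384 vertices.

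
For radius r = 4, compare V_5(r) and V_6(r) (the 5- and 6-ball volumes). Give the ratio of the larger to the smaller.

V_5(4) ≈ 5390.12, V_6(4) ≈ 21167. The 6-ball is larger by a factor of 3.927.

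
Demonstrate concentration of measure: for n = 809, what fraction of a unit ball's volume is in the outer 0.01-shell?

1 - (1-0.01)^809 ≈ 0.999706 ≈ 99.9706%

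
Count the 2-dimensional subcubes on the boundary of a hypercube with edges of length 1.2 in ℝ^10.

f_2(10-cube) = (10 choose 2) · 2^8 = 11520.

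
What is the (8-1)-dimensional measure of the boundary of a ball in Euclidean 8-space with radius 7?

S = n·V_n(r)/r = 8·V_8(7)/7 (volume-to-surface relation), giving 823543·π^4/3 ≈ 2.67402e+07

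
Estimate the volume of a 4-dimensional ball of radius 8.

V = 2048·π^2 ≈ 20212.9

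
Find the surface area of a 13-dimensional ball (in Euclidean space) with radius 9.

S = n·V_n(r)/r = 13·V_13(9)/9 (volume-to-surface relation), giving 1338925209984·π^6/385 ≈ 3.34345e+12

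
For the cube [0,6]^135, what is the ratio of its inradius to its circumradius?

r_in / r_out = (6/2) / (6√135/2) = 1/√135 ≈ 0.0860663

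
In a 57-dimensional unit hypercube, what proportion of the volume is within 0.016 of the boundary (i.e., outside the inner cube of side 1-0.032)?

Shell fraction = 1 - (1-0.032)^57 ≈ 0.843363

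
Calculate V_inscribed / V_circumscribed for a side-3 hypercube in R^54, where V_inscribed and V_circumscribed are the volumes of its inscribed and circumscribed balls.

The radii are 3/2 and 3√54/2, so the volume ratio is (1/√54)^54 = 54^{-54/2} ≈ 1.68023e-47.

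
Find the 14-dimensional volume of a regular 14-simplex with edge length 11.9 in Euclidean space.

V = (11.9^14 / 14!) · √((14+1) / 2^14) ≈ 396.355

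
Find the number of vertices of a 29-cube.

The 29-cube has 2^29 = 536870912 vertices.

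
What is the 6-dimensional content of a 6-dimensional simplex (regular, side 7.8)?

Volume = 7.8^6 · √(7/2^6) / 6! ≈ 103.441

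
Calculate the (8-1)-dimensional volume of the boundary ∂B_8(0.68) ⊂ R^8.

The surface area of an n-ball is 2π^(n/2) r^(n-1) / Γ(n/2). For n=8, r=0.68: 2.18293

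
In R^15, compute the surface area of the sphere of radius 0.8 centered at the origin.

The surface area of an n-ball is 2π^(n/2) r^(n-1) / Γ(n/2). For n=15, r=0.8: 0.251641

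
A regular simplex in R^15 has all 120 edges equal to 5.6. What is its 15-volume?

V = (5.6^15 / 15!) · √((15+1) / 2^15) ≈ 0.00282264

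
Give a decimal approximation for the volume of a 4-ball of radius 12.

V_4(12) = π^(4/2) · (12)^4 / Γ(4/2 + 1) = 10368·π^2 ≈ 102328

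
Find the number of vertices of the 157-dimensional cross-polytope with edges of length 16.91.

The 157-dimensional cross-polytope has 2n = 2·157 = 314 vertices.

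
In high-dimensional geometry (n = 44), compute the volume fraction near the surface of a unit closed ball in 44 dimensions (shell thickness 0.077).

1 - (1-0.077)^44 ≈ 0.970564 ≈ 97.06%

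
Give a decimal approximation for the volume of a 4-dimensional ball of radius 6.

Volume = π^{4/2}·(6)^4/Γ(3) = 648·π^2 ≈ 6395.5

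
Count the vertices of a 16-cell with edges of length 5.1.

Number of vertices = 2n = 8.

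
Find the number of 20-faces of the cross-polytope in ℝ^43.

f_20(43-orthoplex) = 2^21 · (43 choose 21) = 2206307674981662720.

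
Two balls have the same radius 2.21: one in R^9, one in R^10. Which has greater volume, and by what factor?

V_9(2.21) ≈ 4148.09, V_10(2.21) ≈ 7087.46. The 10-ball is larger by a factor of 1.709.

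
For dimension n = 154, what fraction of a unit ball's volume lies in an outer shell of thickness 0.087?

1 - (1-0.087)^154 ≈ 0.9999991825 ≈ 99.999918%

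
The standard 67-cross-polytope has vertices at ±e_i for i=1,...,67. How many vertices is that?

The vertices are ±e_1, ..., ±e_67, so there are 2·67 = 134.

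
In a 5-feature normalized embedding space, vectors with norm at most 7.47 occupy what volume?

Volume = π^{5/2}·(7.47)^5/Γ(7/2) ≈ 122434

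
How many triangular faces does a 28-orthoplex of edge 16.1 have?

f_2(28-orthoplex) = 2^3 · (28 choose 3) = 26208.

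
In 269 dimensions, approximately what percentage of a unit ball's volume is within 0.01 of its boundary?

1 - (1-0.01)^269 ≈ 0.933032 ≈ 93.30%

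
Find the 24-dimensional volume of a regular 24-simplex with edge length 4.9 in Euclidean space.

For a regular n-simplex with edge a, V = (a^n / n!)·√((n+1)/2^n). With a=4.9, n=24: V ≈ 7.22122e-11.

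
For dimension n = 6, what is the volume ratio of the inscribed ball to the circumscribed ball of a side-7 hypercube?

V_in / V_out = (r_in/r_out)^6 = (1/√6)^6 = 6^(-6/2) ≈ 0.00462963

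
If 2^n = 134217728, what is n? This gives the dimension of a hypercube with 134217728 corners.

Since 2^n = 134217728, we have n = 27.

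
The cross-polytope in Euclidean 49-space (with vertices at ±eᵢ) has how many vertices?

The 49-dimensional cross-polytope has 2n = 2·49 = 98 vertices.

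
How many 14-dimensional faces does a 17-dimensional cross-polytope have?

Number of 14-faces = 2^(14+1) · C(17,14+1) = 32768 · 136 = 4456448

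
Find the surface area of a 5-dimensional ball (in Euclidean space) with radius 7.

|∂B_5(7)| = 19208·π^2/3 ≈ 63191.8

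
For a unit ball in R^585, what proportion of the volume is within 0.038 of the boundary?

Shell fraction = 1 - (1-0.038)^585 ≈ 1 - 1.437e-10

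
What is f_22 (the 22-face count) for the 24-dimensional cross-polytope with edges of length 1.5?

Number of 22-faces = 2^(22+1) · C(24,22+1) = 8388608 · 24 = 201326592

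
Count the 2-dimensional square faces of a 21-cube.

Number of 2-faces = C(21,2) · 2^(21-2) = 210 · 524288 = 110100480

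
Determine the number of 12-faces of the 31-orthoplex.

f_12(31-orthoplex) = 2^13 · (31 choose 13) = 1689625190400.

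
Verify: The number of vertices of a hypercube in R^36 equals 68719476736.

True. The 36-cube has 2^36 = 68719476736 vertices.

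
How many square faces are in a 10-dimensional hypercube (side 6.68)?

An n-cube has C(n,k)·2^(n-k) k-faces. Here C(10,2)·2^8 = 45·256 = 11520.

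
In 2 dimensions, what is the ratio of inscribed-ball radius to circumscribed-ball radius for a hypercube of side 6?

r_in = 6/2 (half the side); r_out = 6√2/2 (half the diagonal). Ratio = 1/√2 ≈ 0.707107.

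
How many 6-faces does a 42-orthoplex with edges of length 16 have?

Each 6-face is the convex hull of 7 vertices, one chosen as ±e_i from each of 7 distinct axes: 2^7·C(42,7) = 3453225984.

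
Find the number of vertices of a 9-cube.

Each vertex is a binary string of length 9, so there are 2^9 = 512.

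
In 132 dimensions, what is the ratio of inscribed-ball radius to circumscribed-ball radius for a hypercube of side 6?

For an n-cube of any side s, the inradius is s/2 and the circumradius is s√n/2, so the ratio is 1/√132 ≈ 0.0870388.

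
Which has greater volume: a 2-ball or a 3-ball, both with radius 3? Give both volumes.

V_2(3) ≈ 28.2743. V_3(3) ≈ 113.097. The 3-ball is larger.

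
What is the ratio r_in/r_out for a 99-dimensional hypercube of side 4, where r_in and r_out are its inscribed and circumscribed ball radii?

Ratio = (s/2)/(s√99/2) = 99^(-1/2) ≈ 0.100504.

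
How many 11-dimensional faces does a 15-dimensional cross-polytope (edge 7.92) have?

Number of 11-faces = 2^(11+1) · C(15,11+1) = 4096 · 455 = 1863680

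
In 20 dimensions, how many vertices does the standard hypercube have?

The 20-cube has 2^20 = 1048576 vertices.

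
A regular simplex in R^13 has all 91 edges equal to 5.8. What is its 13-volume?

Volume = 5.8^13 · √(14/2^13) / 13! ≈ 0.0558024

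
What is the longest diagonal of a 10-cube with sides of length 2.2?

The space diagonal of an n-cube of side s is s√n. Here 2.2·√10 ≈ 6.95701.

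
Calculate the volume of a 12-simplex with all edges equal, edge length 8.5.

For a regular n-simplex with edge a, V = (a^n / n!)·√((n+1)/2^n). With a=8.5, n=12: V ≈ 16.7295.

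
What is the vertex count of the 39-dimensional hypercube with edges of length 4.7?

Each vertex is a binary string of length 39, so there are 2^39 = 549755813888.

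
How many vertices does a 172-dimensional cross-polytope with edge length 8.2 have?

Number of vertices = 2n = 344.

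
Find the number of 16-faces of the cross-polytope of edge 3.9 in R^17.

Number of 16-faces = 2^(16+1) · C(17,16+1) = 131072 · 1 = 131072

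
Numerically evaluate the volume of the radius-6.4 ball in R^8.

Volume = π^{8/2}·(6.4)^8/Γ(5) ≈ 1.14243e+07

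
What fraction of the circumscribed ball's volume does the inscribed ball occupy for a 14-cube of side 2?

V_in/V_out = n^(-n/2) = 14^(-14/2) ≈ 9.48645e-09.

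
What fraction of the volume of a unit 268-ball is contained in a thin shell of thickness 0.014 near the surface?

Shell fraction = 1 - (1-0.014)^268 ≈ 0.977143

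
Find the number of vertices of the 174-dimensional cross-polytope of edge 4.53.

An n-cross-polytope has 2n vertices; here n = 174, giving 348.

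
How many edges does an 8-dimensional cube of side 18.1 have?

An n-cube has n·2^(n-1) edges. With n = 8: 8·128 = 1024.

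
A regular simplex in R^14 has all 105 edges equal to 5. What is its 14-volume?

For a regular n-simplex with edge a, V = (a^n / n!)·√((n+1)/2^n). With a=5, n=14: V ≈ 0.0021184.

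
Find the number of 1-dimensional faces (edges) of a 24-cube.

Each of the 2^24 = 16777216 vertices has degree 24; total edges = 24·2^24/2 = 201326592.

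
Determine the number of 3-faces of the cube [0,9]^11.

f_3(11-cube) = (11 choose 3) · 2^8 = 42240.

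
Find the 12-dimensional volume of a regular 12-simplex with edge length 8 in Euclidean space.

V = (8^12 / 12!) · √((12+1) / 2^12) ≈ 8.08229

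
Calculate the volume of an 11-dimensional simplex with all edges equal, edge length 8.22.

V = (8.22^11 / 11!) · √((11+1) / 2^11) ≈ 22.2004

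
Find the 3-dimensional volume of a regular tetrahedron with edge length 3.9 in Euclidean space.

Volume = (√2/12) · 3.9³ = 6.99081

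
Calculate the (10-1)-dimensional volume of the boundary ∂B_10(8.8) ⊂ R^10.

S_10(8.8) = 2·π^(10/2)·(8.8)^9 / Γ(10/2) ≈ 8.07072e+09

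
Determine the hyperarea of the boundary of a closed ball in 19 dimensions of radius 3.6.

S_19(3.6) = 2·π^(19/2)·(3.6)^18 / Γ(19/2) ≈ 9.13662e+09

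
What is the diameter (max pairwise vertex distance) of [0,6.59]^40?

The space diagonal of an n-cube of side s is s√n. Here 6.59·√40 ≈ 41.6788.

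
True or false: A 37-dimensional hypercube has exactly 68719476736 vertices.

False. The 37-cube has 2^37 = 137438953472 vertices.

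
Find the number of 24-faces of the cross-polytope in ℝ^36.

An n-cross-polytope has 2^(k+1)·C(n,k+1) k-faces. Here 2^25·C(36,25) = 33554432·600805296 = 20159680449871872.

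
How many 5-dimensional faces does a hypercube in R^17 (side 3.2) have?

f_5(17-cube) = (17 choose 5) · 2^12 = 25346048.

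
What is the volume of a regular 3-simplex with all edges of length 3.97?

Volume = (√2/12) · 3.97³ = 7.37404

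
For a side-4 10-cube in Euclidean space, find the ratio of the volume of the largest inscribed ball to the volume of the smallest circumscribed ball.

Volume scales as r^n, and r_in/r_out = 1/√10, giving (1/√10)^10 ≈ 1e-05.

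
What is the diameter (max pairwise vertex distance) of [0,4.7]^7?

||(4.7,4.7,...,4.7)|| = √(7)·4.7 ≈ 12.435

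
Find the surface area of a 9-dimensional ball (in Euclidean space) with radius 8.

S_9(8) = 2·π^(9/2)·(8)^8 / Γ(9/2) = 536870912·π^4/105 ≈ 4.98058e+08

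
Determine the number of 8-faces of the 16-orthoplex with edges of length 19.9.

f_8(16-orthoplex) = 2^9 · (16 choose 9) = 5857280.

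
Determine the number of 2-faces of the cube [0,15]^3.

An n-cube has C(n,k)·2^(n-k) k-faces. Here C(3,2)·2^1 = 3·2 = 6.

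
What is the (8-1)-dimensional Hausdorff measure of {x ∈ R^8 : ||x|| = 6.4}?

S_8(6.4) = 2·π^(8/2)·(6.4)^7 / Γ(8/2) ≈ 1.42803e+07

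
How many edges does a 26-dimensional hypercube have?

The 26-cube has n·2^(n-1) = 26·2^25 = 26·33554432 = 872415232 edges.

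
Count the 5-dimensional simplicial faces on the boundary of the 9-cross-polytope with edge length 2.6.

An n-cross-polytope has 2^(k+1)·C(n,k+1) k-faces. Here 2^6·C(9,6) = 64·84 = 5376.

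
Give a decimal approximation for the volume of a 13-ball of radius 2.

The n-ball volume is π^(n/2)·r^n/Γ(n/2+1). With n=13, r=2: V = 1048576·π^6/135135 ≈ 7459.87.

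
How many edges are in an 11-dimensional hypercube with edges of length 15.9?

Choose 1 of 11 axes to span the face (C(11,1) = 11 ways), then fix each of the remaining 10 coordinates at one of its two extreme values (2^10 = 1024 ways): 11·1024 = 11264.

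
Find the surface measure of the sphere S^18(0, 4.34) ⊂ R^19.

S_19(4.34) = 2·π^(19/2)·(4.34)^18 / Γ(19/2) ≈ 2.64336e+11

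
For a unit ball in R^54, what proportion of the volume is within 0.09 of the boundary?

V(inner)/V(outer) = ((1-0.09)/1)^54 ≈ 0.006141, so the shell fraction is 0.993859.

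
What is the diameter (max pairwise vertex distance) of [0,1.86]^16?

d = √(1.86² + 1.86² + ... + 1.86²) [16 terms] = √(16·1.86²) = 1.86√16 = 7.44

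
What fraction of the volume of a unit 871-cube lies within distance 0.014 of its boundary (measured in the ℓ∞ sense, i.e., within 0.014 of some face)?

The inner cube has side 1-2·0.014 = 0.972 and volume (0.972)^871 ≈ 1.808e-11, so the shell holds 1 - 1.808e-11 of the volume.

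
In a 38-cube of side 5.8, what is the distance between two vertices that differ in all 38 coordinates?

Diagonal = √38 · 5.8 ≈ 35.7536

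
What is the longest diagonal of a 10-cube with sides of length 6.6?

Diagonal = √10 · 6.6 ≈ 20.871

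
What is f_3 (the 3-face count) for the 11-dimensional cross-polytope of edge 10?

An n-cross-polytope has 2^(k+1)·C(n,k+1) k-faces. Here 2^4·C(11,4) = 16·330 = 5280.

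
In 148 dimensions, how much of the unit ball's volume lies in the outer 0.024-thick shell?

1 - (1-0.024)^148 ≈ 0.972548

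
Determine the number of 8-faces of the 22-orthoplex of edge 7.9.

Each 8-face is the convex hull of 9 vertices, one chosen as ±e_i from each of 9 distinct axes: 2^9·C(22,9) = 254679040.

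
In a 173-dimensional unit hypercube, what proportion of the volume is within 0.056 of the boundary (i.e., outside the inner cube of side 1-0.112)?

Shell fraction = 1 - (1-0.112)^173 ≈ 0.9999999988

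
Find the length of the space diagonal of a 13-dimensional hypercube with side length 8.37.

Diagonal = √13 · 8.37 ≈ 30.1785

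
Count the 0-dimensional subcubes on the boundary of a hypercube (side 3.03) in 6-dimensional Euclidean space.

f_0(6-cube) = (6 choose 0) · 2^6 = 64.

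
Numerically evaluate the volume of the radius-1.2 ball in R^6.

V_6(1.2) = π^(6/2) · (1.2)^6 / Γ(6/2 + 1) ≈ 15.4307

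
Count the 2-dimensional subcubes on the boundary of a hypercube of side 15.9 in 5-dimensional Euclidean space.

Number of 2-faces = C(5,2) · 2^(5-2) = 10 · 8 = 80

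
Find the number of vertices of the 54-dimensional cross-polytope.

An n-cross-polytope has 2n vertices; here n = 54, giving 108.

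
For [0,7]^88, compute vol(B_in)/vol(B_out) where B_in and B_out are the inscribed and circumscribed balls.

V_in / V_out = (r_in/r_out)^88 = (1/√88)^88 = 88^(-88/2) ≈ 2.7718e-86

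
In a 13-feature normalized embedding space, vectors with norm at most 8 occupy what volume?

The n-ball volume is π^(n/2)·r^n/Γ(n/2+1). With n=13, r=8: V = 70368744177664·π^6/135135 ≈ 5.00623e+11.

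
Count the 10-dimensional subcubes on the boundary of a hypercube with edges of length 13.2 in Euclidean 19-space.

Choose 10 of 19 axes to span the face (C(19,10) = 92378 ways), then fix each of the remaining 9 coordinates at one of its two extreme values (2^9 = 512 ways): 92378·512 = 47297536.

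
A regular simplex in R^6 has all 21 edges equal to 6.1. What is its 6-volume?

For a regular n-simplex with edge a, V = (a^n / n!)·√((n+1)/2^n). With a=6.1, n=6: V ≈ 23.6649.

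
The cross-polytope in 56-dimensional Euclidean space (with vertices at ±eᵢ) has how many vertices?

Number of vertices = 2n = 112.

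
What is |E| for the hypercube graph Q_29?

The 29-cube has n·2^(n-1) = 29·2^28 = 29·268435456 = 7784628224 edges.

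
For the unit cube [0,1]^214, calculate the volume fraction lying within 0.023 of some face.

Shell fraction = 1 - (1-0.046)^214 ≈ 0.999958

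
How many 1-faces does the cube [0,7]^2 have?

Each of the 2^2 = 4 vertices has degree 2; total edges = 2·2^2/2 = 4.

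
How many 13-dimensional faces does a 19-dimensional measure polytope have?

Number of 13-faces = C(19,13) · 2^(19-13) = 27132 · 64 = 1736448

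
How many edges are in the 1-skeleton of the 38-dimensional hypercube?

Each of the 2^38 = 274877906944 vertices has degree 38; total edges = 38·2^38/2 = 5222680231936.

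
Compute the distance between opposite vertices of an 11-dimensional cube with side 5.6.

Diagonal = √11 · 5.6 ≈ 18.5731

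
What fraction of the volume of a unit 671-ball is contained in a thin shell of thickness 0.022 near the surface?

Shell fraction = 1 - (1-0.022)^671 ≈ 0.9999996709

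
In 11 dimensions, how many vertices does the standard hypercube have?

An n-cube has 2^n vertices; for n = 11 that is 2^11 = 2048.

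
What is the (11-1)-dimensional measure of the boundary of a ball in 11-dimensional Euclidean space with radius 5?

The surface area of an n-ball is 2π^(n/2) r^(n-1) / Γ(n/2). For n=11, r=5: 125000000·π^5/189 ≈ 2.02394e+08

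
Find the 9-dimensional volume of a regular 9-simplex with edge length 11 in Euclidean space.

V = (11^9 / 9!) · √((9+1) / 2^9) ≈ 908.105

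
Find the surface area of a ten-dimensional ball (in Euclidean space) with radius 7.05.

S_10(7.05) = 2·π^(10/2)·(7.05)^9 / Γ(10/2) ≈ 1.09716e+09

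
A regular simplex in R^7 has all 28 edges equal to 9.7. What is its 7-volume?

V = (9.7^7 / 7!) · √((7+1) / 2^7) ≈ 400.785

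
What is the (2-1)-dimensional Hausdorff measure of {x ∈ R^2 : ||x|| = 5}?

S_2(5) = 2·π^(2/2)·(5)^1 / Γ(2/2) = 2πr = 2π·5 ≈ 31.4159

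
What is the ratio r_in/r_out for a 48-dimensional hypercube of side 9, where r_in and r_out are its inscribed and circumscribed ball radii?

r_in = 9/2 (half the side); r_out = 9√48/2 (half the diagonal). Ratio = 1/√48 ≈ 0.144338.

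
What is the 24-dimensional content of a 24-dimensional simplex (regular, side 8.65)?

For a regular n-simplex with edge a, V = (a^n / n!)·√((n+1)/2^n). With a=8.65, n=24: V ≈ 6.05747e-05.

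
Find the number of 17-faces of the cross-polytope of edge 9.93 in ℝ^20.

f_17(20-orthoplex) = 2^18 · (20 choose 18) = 49807360.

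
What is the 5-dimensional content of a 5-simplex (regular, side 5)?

V = (5^5 / 5!) · √((5+1) / 2^5) ≈ 11.2764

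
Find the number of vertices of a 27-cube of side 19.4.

Each vertex is a binary string of length 27, so there are 2^27 = 134217728.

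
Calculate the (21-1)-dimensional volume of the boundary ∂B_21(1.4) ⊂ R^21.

S = n·V_n(r)/r = 21·V_21(1.4)/1.4 (volume-to-surface relation), giving 245.091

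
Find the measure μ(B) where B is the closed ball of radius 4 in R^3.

V_3(4) = π^(3/2) · (4)^3 / Γ(3/2 + 1) = 256·π/3 ≈ 268.083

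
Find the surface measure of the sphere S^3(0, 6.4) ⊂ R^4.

S = n·V_n(r)/r = 4·V_4(6.4)/6.4 (volume-to-surface relation), giving 5174.52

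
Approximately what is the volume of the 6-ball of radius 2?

V_6(2) = π^(6/2) · (2)^6 / Γ(6/2 + 1) = 32·π^3/3 ≈ 330.734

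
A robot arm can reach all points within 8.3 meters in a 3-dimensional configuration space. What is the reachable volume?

Volume = π^{3/2}·(8.3)^3/Γ(5/2) ≈ 2395.1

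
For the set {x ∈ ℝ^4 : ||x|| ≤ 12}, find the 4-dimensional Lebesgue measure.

V_4(12) = π^(4/2) · (12)^4 / Γ(4/2 + 1) = 10368·π^2 ≈ 102328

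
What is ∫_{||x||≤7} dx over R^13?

The n-ball volume is π^(n/2)·r^n/Γ(n/2+1). With n=13, r=7: V = 1771684761728·π^6/19305 ≈ 8.82299e+10.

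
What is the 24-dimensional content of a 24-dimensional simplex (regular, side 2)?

Volume = 2^24 · √(25/2^24) / 24! ≈ 3.30084e-20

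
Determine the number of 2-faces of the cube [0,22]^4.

Number of 2-faces = C(4,2) · 2^(4-2) = 6 · 4 = 24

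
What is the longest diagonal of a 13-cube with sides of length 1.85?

||(1.85,1.85,...,1.85)|| = √(13)·1.85 ≈ 6.67027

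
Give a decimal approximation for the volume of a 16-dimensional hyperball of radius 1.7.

V_16(1.7) = π^(16/2) · (1.7)^16 / Γ(16/2 + 1) ≈ 1145.15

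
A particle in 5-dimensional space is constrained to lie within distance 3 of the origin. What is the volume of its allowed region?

The n-ball volume is π^(n/2)·r^n/Γ(n/2+1). With n=5, r=3: V = 648·π^2/5 ≈ 1279.1.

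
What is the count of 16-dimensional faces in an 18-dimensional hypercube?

Choose 16 of 18 axes to span the face (C(18,16) = 153 ways), then fix each of the remaining 2 coordinates at one of its two extreme values (2^2 = 4 ways): 153·4 = 612.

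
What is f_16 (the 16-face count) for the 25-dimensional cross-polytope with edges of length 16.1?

Number of 16-faces = 2^(16+1) · C(25,16+1) = 131072 · 1081575 = 141764198400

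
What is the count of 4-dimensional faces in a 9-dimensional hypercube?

An n-cube has C(n,k)·2^(n-k) k-faces. Here C(9,4)·2^5 = 126·32 = 4032.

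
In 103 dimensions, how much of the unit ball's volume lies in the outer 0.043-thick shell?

V(inner)/V(outer) = ((1-0.043)/1)^103 ≈ 0.01081, so the shell fraction is 0.989187.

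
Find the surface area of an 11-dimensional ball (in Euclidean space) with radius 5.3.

S_11(5.3) = 2·π^(11/2)·(5.3)^10 / Γ(11/2) ≈ 3.62457e+08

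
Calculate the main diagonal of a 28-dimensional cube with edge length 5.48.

d = √(5.48² + 5.48² + ... + 5.48²) [28 terms] = √(28·5.48²) = 5.48√28 ≈ 28.9974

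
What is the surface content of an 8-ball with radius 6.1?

S_8(6.1) = 2·π^(8/2)·(6.1)^7 / Γ(8/2) ≈ 1.02044e+07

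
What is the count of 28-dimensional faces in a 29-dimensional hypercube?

f_28(29-cube) = (29 choose 28) · 2^1 = 58.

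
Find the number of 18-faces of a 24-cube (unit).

Number of 18-faces = C(24,18) · 2^(24-18) = 134596 · 64 = 8614144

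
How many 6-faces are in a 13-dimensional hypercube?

f_6(13-cube) = (13 choose 6) · 2^7 = 219648.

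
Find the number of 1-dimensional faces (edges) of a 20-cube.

The 20-cube has n·2^(n-1) = 20·2^19 = 20·524288 = 10485760 edges.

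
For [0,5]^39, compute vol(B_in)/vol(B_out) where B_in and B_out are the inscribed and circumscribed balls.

The radii are 5/2 and 5√39/2, so the volume ratio is (1/√39)^39 = 39^{-39/2} ≈ 9.42411e-32.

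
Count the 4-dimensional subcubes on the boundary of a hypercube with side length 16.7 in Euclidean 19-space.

An n-cube has C(n,k)·2^(n-k) k-faces. Here C(19,4)·2^15 = 3876·32768 = 127008768.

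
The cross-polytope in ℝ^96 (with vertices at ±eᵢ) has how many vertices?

The vertices are ±e_1, ..., ±e_96, so there are 2·96 = 192.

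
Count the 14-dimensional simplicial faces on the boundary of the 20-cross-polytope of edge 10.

Each 14-face is the convex hull of 15 vertices, one chosen as ±e_i from each of 15 distinct axes: 2^15·C(20,15) = 508035072.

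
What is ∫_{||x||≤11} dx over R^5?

V = 1288408·π^2/15 ≈ 847738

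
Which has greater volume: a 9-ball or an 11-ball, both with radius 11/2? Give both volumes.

V_9(5.5) ≈ 1.51908e+07. V_11(5.5) ≈ 2.62479e+08. The 11-ball is larger.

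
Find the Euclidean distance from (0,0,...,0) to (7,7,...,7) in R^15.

d = √(7² + 7² + ... + 7²) [15 terms] = √(15·7²) = 7√15 ≈ 27.1109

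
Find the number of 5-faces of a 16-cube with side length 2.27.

Number of 5-faces = C(16,5) · 2^(16-5) = 4368 · 2048 = 8945664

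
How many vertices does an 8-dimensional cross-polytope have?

An n-cross-polytope has 2n vertices; here n = 8, giving 16.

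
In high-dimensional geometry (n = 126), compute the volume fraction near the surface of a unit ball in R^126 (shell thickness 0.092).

1 - (1-0.092)^126 ≈ 0.999995 ≈ 99.999477%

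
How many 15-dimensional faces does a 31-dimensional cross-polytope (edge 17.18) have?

f_15(31-orthoplex) = 2^16 · (31 choose 16) = 19696202219520.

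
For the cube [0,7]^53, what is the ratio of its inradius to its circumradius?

For an n-cube of any side s, the inradius is s/2 and the circumradius is s√n/2, so the ratio is 1/√53 ≈ 0.137361.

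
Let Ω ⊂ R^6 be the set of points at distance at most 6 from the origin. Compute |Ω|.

V_6(6) = π^(6/2) · (6)^6 / Γ(6/2 + 1) = 7776·π^3 ≈ 241105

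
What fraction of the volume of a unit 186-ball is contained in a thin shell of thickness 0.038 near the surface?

Shell fraction = 1 - (1-0.038)^186 ≈ 0.999258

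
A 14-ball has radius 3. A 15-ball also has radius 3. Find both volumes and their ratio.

V_14(3.0) ≈ 2.86626e+06. V_15(3.0) ≈ 5.47329e+06. Ratio V_14/V_15 ≈ 0.5237.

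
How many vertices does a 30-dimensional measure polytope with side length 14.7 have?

Number of vertices = 2^30 = 1073741824.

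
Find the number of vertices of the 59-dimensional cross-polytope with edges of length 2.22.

Number of vertices = 2n = 118.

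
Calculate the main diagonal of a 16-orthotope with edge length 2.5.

d = √(2.5² + 2.5² + ... + 2.5²) [16 terms] = √(16·2.5²) = 2.5√16 = 10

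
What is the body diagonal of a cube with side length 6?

d = √(6² + 6² + ... + 6²) [3 terms] = √(3·6²) = 6√3 ≈ 10.3923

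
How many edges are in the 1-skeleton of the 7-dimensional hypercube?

An n-cube has n·2^(n-1) edges. With n = 7: 7·64 = 448.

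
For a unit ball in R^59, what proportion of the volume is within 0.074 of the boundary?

V(inner)/V(outer) = ((1-0.074)/1)^59 ≈ 0.01072, so the shell fraction is 0.989284.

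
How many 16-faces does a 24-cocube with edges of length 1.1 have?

Each 16-face is the convex hull of 17 vertices, one chosen as ±e_i from each of 17 distinct axes: 2^17·C(24,17) = 45364543488.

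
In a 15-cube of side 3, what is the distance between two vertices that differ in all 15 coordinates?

||(3,3,...,3)|| = √(15)·3 ≈ 11.619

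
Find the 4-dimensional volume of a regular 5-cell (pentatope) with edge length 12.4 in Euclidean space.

For a regular n-simplex with edge a, V = (a^n / n!)·√((n+1)/2^n). With a=12.4, n=4: V ≈ 550.682.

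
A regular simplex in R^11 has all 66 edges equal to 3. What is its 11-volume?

V_11 = √(12) · 3^11 / (11! · 2^(11/2)) ≈ 0.000339706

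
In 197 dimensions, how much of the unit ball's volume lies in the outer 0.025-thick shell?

Shell fraction = 1 - (1-0.025)^197 ≈ 0.993178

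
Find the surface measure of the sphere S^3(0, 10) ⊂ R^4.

The surface area of an n-ball is 2π^(n/2) r^(n-1) / Γ(n/2). For n=4, r=10: 2000·π^2 ≈ 19739.2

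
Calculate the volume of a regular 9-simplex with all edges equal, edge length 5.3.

For a regular n-simplex with edge a, V = (a^n / n!)·√((n+1)/2^n). With a=5.3, n=9: V ≈ 1.27082.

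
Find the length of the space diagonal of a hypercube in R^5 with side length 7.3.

The space diagonal of an n-cube of side s is s√n. Here 7.3·√5 ≈ 16.3233.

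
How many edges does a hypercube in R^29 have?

An n-cube has n·2^(n-1) edges. With n = 29: 29·268435456 = 7784628224.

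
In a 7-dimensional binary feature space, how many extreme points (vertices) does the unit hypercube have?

The 7-cube has 2^7 = 128 vertices.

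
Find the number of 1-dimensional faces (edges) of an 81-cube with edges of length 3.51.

Number of 1-faces = C(81,1)·2^(81-1) = 81·1208925819614629174706176 = 97922991388784963151200256.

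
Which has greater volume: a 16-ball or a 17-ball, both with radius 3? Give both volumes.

V_16(3) ≈ 1.01302e+07. V_17(3) ≈ 1.82063e+07. The 17-ball is larger.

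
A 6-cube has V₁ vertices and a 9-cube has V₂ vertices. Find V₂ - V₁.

V₁ = 2^6 = 64. V₂ = 2^9 = 512. V₂ - V₁ = 448.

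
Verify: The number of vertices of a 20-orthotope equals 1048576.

True. The 20-cube has 2^20 = 1048576 vertices.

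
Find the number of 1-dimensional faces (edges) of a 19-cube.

Number of 1-faces = C(19,1)·2^(19-1) = 19·262144 = 4980736.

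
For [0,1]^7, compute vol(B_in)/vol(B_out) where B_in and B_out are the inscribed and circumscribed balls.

V_in/V_out = n^(-n/2) = 7^(-7/2) ≈ 0.00110194.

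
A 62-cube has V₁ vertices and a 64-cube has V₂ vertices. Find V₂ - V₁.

V₁ = 2^62 = 4611686018427387904. V₂ = 2^64 = 18446744073709551616. V₂ - V₁ = 13835058055282163712.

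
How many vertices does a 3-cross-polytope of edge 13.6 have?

An n-cross-polytope has 2^(k+1)·C(n,k+1) k-faces. Here 2^1·C(3,1) = 2·3 = 6.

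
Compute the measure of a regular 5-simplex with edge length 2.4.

V_5 = √(6) · 2.4^5 / (5! · 2^(5/2)) ≈ 0.287326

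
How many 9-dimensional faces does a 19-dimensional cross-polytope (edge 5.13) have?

f_9(19-orthoplex) = 2^10 · (19 choose 10) = 94595072.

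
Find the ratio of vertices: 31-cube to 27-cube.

The 31-cube has 2^31 = 2147483648 vertices. The 27-cube has 2^27 = 134217728 vertices. Ratio: 2147483648/134217728 = 16.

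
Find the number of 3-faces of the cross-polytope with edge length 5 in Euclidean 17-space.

Each 3-face is the convex hull of 4 vertices, one chosen as ±e_i from each of 4 distinct axes: 2^4·C(17,4) = 38080.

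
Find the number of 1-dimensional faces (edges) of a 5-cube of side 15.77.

Each of the 2^5 = 32 vertices has degree 5; total edges = 5·2^5/2 = 80.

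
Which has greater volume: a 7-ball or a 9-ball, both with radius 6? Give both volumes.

V_7(6.0) ≈ 1.32263e+06. V_9(6.0) ≈ 3.32414e+07. The 9-ball is larger.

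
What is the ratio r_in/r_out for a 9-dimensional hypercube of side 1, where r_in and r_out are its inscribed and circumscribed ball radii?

r_in = 1/2 (half the side); r_out = 1√9/2 (half the diagonal). Ratio = 1/√9 ≈ 0.333333.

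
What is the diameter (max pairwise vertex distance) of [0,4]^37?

d = √(4² + 4² + ... + 4²) [37 terms] = √(37·4²) = 4√37 ≈ 24.3311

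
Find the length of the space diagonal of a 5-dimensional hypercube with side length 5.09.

The space diagonal of an n-cube of side s is s√n. Here 5.09·√5 ≈ 11.3816.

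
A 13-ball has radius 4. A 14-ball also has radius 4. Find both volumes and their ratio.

V_13(4) ≈ 6.11113e+07. V_14(4) ≈ 1.60864e+08. Ratio V_13/V_14 ≈ 0.3799.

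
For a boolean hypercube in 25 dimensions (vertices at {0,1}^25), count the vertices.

The 25-cube has 2^25 = 33554432 vertices.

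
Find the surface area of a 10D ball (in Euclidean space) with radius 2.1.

S = n·V_n(r)/r = 10·V_10(2.1)/2.1 (volume-to-surface relation), giving 20255.4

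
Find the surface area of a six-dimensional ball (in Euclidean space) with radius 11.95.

S = n·V_n(r)/r = 6·V_6(11.95)/11.95 (volume-to-surface relation), giving 7.55595e+06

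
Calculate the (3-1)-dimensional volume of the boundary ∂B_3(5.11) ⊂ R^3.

The surface area of an n-ball is 2π^(n/2) r^(n-1) / Γ(n/2). For n=3, r=5.11: 4πr² = 4π·(5.11)² ≈ 328.134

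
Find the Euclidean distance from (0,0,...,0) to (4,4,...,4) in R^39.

d = √(4² + 4² + ... + 4²) [39 terms] = √(39·4²) = 4√39 ≈ 24.98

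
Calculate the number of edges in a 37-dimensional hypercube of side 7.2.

Each of the 2^37 = 137438953472 vertices has degree 37; total edges = 37·2^37/2 = 2542620639232.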